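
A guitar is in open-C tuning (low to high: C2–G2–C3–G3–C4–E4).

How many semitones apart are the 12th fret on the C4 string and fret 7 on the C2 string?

29 semitones

C4 at fret 12 → C5 (MIDI 72); C2 at fret 7 → G2 (MIDI 43).
72 − 43 = 29, so the two pitches are 29 semitones apart, with C5 the higher.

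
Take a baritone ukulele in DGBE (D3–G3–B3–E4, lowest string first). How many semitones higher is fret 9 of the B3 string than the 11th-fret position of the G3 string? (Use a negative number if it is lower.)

B3 at fret 9 → G#4 (MIDI 68); G3 at fret 11 → F#4 (MIDI 66).
68 − 66 = 2, so the two pitches are 2 semitones apart.

2 semitones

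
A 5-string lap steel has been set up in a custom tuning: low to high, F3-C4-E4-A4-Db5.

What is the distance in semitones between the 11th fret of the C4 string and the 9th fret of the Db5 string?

C4 at fret 11 → B4 (MIDI 71); Db5 at fret 9 → Bb5 (MIDI 82).
71 − 82 = -11, so the two pitches are 11 semitones apart, with Bb5 the higher.

11 semitones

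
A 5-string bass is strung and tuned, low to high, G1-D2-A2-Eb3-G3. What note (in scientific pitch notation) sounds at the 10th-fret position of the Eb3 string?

Db4

Eb3 is MIDI 51. Adding 10 gives 61, which is Db4.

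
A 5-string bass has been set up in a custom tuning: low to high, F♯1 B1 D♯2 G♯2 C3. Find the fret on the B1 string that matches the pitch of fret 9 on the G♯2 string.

Fret 9 on G♯2 is MIDI 44 + 9 = 53 (F3). On the B1 string (open MIDI 35), that pitch is 53 − 35 = fret 18.

18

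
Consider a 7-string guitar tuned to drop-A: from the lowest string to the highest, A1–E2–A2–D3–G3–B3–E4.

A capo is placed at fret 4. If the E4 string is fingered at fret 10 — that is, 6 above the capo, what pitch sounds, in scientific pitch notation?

D5

The capo raises the open E4 by 4 semitones to G♯4; fretting 6 more gives E4 + 4 + 6 = E4 + 10 semitones = D5.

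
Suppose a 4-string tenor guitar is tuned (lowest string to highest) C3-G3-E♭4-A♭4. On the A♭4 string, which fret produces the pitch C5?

C5 is 4 semitones above the open A♭4 (Ab–A–Bb–B–C), so it sits at fret 4.

4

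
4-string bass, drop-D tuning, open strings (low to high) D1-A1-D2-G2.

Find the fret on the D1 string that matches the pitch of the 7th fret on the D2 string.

19

D2 at fret 7 is D2 + 7 semitones = A2.
The open D1 string is 12 semitones below the open D2, so the same pitch on the D1 string lies at fret 7 + 12 = 19.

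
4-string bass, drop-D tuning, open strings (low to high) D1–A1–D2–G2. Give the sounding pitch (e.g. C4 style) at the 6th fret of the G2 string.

Each fret is one semitone, so G2 + 6 = C#3.
(Equivalently spelled Db3.)

C#3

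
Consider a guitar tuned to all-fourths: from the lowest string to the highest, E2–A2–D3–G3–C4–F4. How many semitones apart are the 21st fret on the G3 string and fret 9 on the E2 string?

27 semitones

G3 at fret 21 → E5 (MIDI 76); E2 at fret 9 → C#3 (MIDI 49).
76 − 49 = 27, so the two pitches are 27 semitones apart, with E5 the higher.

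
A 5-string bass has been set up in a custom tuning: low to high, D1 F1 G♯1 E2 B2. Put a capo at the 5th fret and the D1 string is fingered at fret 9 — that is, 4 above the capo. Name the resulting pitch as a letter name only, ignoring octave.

B

The capo raises the open D1 by 5 semitones to G1; fretting 4 more gives D1 + 5 + 4 = D1 + 9 semitones, landing on B.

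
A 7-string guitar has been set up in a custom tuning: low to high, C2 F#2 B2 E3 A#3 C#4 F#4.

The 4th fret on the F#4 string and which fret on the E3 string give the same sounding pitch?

F#4 at fret 4 is F#4 + 4 semitones = A#4.
The open E3 string is 14 semitones below the open F#4, so the same pitch on the E3 string lies at fret 4 + 14 = 18.

18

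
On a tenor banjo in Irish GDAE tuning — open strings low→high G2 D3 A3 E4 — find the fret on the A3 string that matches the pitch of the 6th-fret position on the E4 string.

Fret 6 on E4 is MIDI 64 + 6 = 70 (A♯4). On the A3 string (open MIDI 57), that pitch is 70 − 57 = fret 13.

13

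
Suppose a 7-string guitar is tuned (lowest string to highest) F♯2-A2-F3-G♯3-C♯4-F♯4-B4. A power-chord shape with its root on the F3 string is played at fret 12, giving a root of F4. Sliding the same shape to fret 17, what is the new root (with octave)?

A♯4

Moving from fret 12 to fret 17 shifts the root by 5 semitones.
F4 up 5 semitones is A♯4.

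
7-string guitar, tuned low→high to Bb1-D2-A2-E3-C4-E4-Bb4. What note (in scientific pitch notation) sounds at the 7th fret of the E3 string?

B3

Each fret is one semitone, so E3 + 7 = B3.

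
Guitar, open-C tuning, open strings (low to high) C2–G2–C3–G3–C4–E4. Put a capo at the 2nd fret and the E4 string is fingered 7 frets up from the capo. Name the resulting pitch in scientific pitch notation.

C#5

The capo raises the open E4 by 2 semitones to F#4; fretting 7 more gives E4 + 2 + 7 = E4 + 9 semitones = C#5.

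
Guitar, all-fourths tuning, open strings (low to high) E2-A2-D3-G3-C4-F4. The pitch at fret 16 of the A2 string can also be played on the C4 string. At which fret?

A2 at fret 16 is A2 + 16 semitones = C#4.
The open C4 string is 15 semitones above the open A2, so the same pitch on the C4 string lies at fret 16 − 15 = 1.

1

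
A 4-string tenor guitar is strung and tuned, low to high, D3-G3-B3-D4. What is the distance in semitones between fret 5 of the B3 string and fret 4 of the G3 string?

B3 at fret 5 → E4 (MIDI 64); G3 at fret 4 → B3 (MIDI 59).
64 − 59 = 5, so the two pitches are 5 semitones apart, with E4 the higher.

5 semitones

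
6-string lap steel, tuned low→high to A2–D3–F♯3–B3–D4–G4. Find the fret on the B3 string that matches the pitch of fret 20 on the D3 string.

Fret 20 on D3 is MIDI 50 + 20 = 70 (A♯4). On the B3 string (open MIDI 59), that pitch is 70 − 59 = fret 11.

11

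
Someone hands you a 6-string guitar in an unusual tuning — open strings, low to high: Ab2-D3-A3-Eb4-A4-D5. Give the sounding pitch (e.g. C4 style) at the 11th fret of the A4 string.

Ab5

The open A4 string plus 11 semitones: A–Bb–B–C–…–Gb–G–Ab.
The walk passes from B into C once, so the octave number goes from 4 to 5.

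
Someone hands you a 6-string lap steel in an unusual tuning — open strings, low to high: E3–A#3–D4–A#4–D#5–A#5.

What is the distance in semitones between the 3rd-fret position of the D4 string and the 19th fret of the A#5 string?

36 semitones

D4 at fret 3 → F4 (MIDI 65); A#5 at fret 19 → F7 (MIDI 101).
65 − 101 = -36, so the two pitches are 36 semitones apart, with F7 the higher.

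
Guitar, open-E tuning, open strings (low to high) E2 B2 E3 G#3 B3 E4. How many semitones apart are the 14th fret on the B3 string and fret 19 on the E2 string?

14 semitones

B3 at fret 14 → C#5 (MIDI 73); E2 at fret 19 → B3 (MIDI 59).
73 − 59 = 14, so the two pitches are 14 semitones apart, with C#5 the higher.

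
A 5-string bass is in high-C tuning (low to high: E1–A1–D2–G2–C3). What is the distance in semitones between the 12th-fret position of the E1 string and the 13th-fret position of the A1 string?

6 semitones

E1 at fret 12 → E2 (MIDI 40); A1 at fret 13 → A#2 (MIDI 46).
40 − 46 = -6, so the two pitches are 6 semitones apart, with A#2 the higher.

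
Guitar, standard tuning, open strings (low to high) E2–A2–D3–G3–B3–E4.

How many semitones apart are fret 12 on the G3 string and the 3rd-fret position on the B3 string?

5 semitones

G3 at fret 12 → G4 (MIDI 67); B3 at fret 3 → D4 (MIDI 62).
67 − 62 = 5, so the two pitches are 5 semitones apart, with G4 the higher.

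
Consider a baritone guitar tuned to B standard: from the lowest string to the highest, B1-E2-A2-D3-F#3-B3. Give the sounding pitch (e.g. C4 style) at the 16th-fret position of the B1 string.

D#3

Each fret is one semitone, so B1 + 16 = D#3.
(Equivalently spelled Eb3.)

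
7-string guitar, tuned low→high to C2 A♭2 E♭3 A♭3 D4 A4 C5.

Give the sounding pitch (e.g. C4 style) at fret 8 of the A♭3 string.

Each fret is one semitone, so A♭3 + 8 = E4.

E4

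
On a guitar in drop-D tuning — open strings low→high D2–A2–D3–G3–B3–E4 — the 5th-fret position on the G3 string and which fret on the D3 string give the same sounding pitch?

Fret 5 on G3 is MIDI 55 + 5 = 60 (C4). On the D3 string (open MIDI 50), that pitch is 60 − 50 = fret 10.

10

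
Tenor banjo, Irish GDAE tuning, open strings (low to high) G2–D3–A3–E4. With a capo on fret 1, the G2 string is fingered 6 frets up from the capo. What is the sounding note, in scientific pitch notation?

The capo raises the open G2 by 1 semitone to G#2; fretting 6 more gives G2 + 1 + 6 = G2 + 7 semitones = D3.

D3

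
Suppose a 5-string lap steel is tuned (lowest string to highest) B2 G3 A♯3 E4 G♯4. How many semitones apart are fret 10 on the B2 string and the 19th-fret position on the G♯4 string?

B2 at fret 10 → A3 (MIDI 57); G♯4 at fret 19 → D♯6 (MIDI 87).
57 − 87 = -30, so the two pitches are 30 semitones apart, with D♯6 the higher.

30 semitones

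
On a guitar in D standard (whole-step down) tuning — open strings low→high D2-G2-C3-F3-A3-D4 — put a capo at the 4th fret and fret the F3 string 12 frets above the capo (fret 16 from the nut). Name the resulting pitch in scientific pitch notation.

A4

The capo raises the open F3 by 4 semitones to A3; fretting 12 more gives F3 + 4 + 12 = F3 + 16 semitones = A4.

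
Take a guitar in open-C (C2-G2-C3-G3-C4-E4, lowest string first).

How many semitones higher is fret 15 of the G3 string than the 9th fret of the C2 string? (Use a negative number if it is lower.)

G3 at fret 15 → A♯4 (MIDI 70); C2 at fret 9 → A2 (MIDI 45).
70 − 45 = 25, so the two pitches are 25 semitones apart.

25 semitones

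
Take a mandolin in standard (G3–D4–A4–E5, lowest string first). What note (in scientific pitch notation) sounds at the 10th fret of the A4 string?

Each fret is one semitone, so A4 + 10 = G5.

G5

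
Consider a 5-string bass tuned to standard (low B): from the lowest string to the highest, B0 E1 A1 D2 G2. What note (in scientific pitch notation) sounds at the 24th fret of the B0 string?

B0 is MIDI 23. Adding 24 gives 47, which is B2.

B2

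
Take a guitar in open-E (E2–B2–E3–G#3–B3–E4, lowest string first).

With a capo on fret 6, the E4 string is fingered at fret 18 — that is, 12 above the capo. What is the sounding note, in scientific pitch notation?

A#5

The capo raises the open E4 by 6 semitones to A#4; fretting 12 more gives E4 + 6 + 12 = E4 + 18 semitones = A#5.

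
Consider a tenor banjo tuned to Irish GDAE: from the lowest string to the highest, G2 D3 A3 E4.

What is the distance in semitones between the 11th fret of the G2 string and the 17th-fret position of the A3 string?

20 semitones

G2 at fret 11 → F#3 (MIDI 54); A3 at fret 17 → D5 (MIDI 74).
54 − 74 = -20, so the two pitches are 20 semitones apart, with D5 the higher.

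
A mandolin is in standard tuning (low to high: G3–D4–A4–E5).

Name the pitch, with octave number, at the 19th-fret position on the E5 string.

B6

Each fret is one semitone, so E5 + 19 = B6.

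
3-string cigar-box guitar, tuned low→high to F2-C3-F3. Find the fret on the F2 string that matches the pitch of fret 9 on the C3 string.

C3 at fret 9 is C3 + 9 semitones = A3.
The open F2 string is 7 semitones below the open C3, so the same pitch on the F2 string lies at fret 9 + 7 = 16.

16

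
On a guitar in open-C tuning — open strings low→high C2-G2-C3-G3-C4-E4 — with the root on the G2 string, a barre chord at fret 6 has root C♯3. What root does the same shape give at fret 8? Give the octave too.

Moving from fret 6 to fret 8 shifts the root by 2 semitones.
C♯3 up 2 semitones is D♯3.

D♯3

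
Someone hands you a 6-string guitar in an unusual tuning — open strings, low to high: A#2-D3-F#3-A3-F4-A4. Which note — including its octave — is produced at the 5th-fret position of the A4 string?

D5

A4 is MIDI 69. Adding 5 gives 74, which is D5.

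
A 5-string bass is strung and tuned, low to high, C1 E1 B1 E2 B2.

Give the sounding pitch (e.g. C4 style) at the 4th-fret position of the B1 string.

The open B1 string plus 4 semitones: B–C–Db–D–Eb.
The walk passes from B into C once, so the octave number goes from 1 to 2.

E♭2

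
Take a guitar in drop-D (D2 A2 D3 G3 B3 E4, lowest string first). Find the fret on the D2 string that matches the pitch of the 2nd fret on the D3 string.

14

D3 at fret 2 is D3 + 2 semitones = E3.
The open D2 string is 12 semitones below the open D3, so the same pitch on the D2 string lies at fret 2 + 12 = 14.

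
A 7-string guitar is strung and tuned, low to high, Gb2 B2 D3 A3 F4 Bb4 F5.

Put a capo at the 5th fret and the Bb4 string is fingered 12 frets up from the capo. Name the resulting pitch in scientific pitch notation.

The capo raises the open Bb4 by 5 semitones to Eb5; fretting 12 more gives Bb4 + 5 + 12 = Bb4 + 17 semitones = Eb6.
(Also written D#.)

Eb6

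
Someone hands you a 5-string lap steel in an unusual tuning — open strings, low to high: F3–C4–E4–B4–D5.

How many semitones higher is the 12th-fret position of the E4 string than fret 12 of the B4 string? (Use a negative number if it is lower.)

E4 at fret 12 → E5 (MIDI 76); B4 at fret 12 → B5 (MIDI 83).
76 − 83 = -7, so the two pitches are 7 semitones apart.

-7 semitones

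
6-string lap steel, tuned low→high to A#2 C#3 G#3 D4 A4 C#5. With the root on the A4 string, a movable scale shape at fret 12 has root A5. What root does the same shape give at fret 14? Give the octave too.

B5

Moving from fret 12 to fret 14 shifts the root by 2 semitones.
A5 up 2 semitones is B5.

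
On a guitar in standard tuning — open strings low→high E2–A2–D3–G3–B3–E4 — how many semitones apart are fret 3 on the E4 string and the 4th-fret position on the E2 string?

23 semitones

E4 at fret 3 → G4 (MIDI 67); E2 at fret 4 → G#2 (MIDI 44).
67 − 44 = 23, so the two pitches are 23 semitones apart, with G4 the higher.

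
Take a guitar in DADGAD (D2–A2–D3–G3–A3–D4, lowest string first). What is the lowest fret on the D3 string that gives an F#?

4

From D3, count semitones up the chromatic scale until reaching F#: D–D#–E–F–F# — 4 steps.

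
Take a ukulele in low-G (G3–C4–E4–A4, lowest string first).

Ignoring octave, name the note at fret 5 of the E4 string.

A

The open E4 string plus 5 semitones: E–F–F#–G–G#–A.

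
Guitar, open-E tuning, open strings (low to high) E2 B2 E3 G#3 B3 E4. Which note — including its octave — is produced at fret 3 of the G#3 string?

The open G#3 string plus 3 semitones: G#–A–A#–B.
No B→C boundary is crossed, so the octave stays at 3.

B3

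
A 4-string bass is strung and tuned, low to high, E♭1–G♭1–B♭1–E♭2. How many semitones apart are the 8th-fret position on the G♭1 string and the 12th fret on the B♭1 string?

8 semitones

G♭1 at fret 8 → D2 (MIDI 38); B♭1 at fret 12 → B♭2 (MIDI 46).
38 − 46 = -8, so the two pitches are 8 semitones apart, with B♭2 the higher.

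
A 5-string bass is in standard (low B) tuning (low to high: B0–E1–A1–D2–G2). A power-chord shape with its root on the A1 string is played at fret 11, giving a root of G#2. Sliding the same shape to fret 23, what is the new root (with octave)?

G#3

Moving from fret 11 to fret 23 shifts the root by 12 semitones.
G#2 up 12 semitones is G#3.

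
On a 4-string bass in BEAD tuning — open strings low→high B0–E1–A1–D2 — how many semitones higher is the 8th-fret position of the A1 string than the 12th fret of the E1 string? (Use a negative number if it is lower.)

A1 at fret 8 → F2 (MIDI 41); E1 at fret 12 → E2 (MIDI 40).
41 − 40 = 1, so the two pitches are 1 semitone apart.

1 semitone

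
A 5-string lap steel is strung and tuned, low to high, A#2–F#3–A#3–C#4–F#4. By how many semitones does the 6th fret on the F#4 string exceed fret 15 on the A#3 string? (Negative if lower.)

-1 semitone

F#4 at fret 6 → C5 (MIDI 72); A#3 at fret 15 → C#5 (MIDI 73).
72 − 73 = -1, so the two pitches are 1 semitone apart.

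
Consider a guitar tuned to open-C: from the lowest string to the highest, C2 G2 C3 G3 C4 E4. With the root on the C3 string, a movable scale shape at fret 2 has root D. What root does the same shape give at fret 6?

Moving from fret 2 to fret 6 shifts the root by 4 semitones.
D up 4 semitones is F♯.

F♯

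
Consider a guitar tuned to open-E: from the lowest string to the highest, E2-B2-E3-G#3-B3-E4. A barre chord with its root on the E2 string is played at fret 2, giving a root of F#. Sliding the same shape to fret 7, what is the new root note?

Moving from fret 2 to fret 7 shifts the root by 5 semitones.
F# up 5 semitones is B.

B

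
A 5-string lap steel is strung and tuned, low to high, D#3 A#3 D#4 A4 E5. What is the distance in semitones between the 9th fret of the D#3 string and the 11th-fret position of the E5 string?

27 semitones

D#3 at fret 9 → C4 (MIDI 60); E5 at fret 11 → D#6 (MIDI 87).
60 − 87 = -27, so the two pitches are 27 semitones apart, with D#6 the higher.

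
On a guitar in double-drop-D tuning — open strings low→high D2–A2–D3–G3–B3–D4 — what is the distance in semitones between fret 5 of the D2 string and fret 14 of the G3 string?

26 semitones

D2 at fret 5 → G2 (MIDI 43); G3 at fret 14 → A4 (MIDI 69).
43 − 69 = -26, so the two pitches are 26 semitones apart, with A4 the higher.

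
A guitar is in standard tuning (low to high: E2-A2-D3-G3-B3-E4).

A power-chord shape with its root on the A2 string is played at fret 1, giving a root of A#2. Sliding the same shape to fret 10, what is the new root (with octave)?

Moving from fret 1 to fret 10 shifts the root by 9 semitones.
A#2 up 9 semitones is G3.

G3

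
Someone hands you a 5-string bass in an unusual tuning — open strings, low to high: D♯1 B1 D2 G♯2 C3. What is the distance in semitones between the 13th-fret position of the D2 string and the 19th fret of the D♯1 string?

D2 at fret 13 → D♯3 (MIDI 51); D♯1 at fret 19 → A♯2 (MIDI 46).
51 − 46 = 5, so the two pitches are 5 semitones apart, with D♯3 the higher.

5 semitones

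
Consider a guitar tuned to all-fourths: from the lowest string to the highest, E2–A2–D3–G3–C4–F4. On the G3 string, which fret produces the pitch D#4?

D#4 is 8 semitones above the open G3 (G–G#–A–A#–B–C–C#–D–D#), so it sits at fret 8.

8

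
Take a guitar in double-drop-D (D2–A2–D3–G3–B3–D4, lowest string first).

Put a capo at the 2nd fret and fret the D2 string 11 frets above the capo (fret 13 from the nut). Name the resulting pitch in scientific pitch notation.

D♯3

The capo raises the open D2 by 2 semitones to E2; fretting 11 more gives D2 + 2 + 11 = D2 + 13 semitones = D♯3.
(Also written E♭.)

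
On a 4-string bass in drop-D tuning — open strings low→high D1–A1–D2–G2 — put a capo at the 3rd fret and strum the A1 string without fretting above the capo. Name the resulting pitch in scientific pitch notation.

C2

The capo raises the open A1 by 3 semitones to C2; fretting 0 more gives A1 + 3 + 0 = A1 + 3 semitones = C2.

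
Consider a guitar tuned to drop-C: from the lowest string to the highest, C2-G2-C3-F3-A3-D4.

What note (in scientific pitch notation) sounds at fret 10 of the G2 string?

F3

Each fret is one semitone, so G2 + 10 = F3.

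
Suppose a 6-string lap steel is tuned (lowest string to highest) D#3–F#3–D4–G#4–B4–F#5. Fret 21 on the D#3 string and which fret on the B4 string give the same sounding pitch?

Fret 21 on D#3 is MIDI 51 + 21 = 72 (C5). On the B4 string (open MIDI 71), that pitch is 72 − 71 = fret 1.

1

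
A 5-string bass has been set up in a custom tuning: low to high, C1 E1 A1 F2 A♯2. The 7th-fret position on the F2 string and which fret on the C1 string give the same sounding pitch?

F2 at fret 7 is F2 + 7 semitones = C3.
The open C1 string is 17 semitones below the open F2, so the same pitch on the C1 string lies at fret 7 + 17 = 24.

24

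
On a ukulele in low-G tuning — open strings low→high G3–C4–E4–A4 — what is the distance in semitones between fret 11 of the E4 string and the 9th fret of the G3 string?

11 semitones

E4 at fret 11 → D♯5 (MIDI 75); G3 at fret 9 → E4 (MIDI 64).
75 − 64 = 11, so the two pitches are 11 semitones apart, with D♯5 the higher.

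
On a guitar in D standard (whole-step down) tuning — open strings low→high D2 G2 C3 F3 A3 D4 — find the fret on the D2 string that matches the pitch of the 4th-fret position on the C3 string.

C3 at fret 4 is C3 + 4 semitones = E3.
The open D2 string is 10 semitones below the open C3, so the same pitch on the D2 string lies at fret 4 + 10 = 14.

14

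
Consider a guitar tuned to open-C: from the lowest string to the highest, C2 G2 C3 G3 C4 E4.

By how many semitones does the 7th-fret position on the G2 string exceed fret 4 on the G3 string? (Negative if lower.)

-9 semitones

G2 at fret 7 → D3 (MIDI 50); G3 at fret 4 → B3 (MIDI 59).
50 − 59 = -9, so the two pitches are 9 semitones apart.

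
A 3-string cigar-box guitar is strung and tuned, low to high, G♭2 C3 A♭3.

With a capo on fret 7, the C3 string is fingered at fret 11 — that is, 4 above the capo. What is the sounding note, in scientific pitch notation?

The capo raises the open C3 by 7 semitones to G3; fretting 4 more gives C3 + 7 + 4 = C3 + 11 semitones = B3.

B3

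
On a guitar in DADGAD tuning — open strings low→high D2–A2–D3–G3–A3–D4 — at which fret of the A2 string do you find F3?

F3 is 8 semitones above the open A2 (A–A#–B–C–C#–D–D#–E–F), so it sits at fret 8.

8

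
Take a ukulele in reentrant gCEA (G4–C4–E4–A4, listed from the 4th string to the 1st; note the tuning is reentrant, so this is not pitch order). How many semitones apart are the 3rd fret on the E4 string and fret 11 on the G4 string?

E4 at fret 3 → G4 (MIDI 67); G4 at fret 11 → F#5 (MIDI 78).
67 − 78 = -11, so the two pitches are 11 semitones apart, with F#5 the higher.

11 semitones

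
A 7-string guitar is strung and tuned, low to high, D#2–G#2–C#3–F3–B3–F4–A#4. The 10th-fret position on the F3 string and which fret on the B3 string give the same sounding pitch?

Fret 10 on F3 is MIDI 53 + 10 = 63 (D#4). On the B3 string (open MIDI 59), that pitch is 63 − 59 = fret 4.

4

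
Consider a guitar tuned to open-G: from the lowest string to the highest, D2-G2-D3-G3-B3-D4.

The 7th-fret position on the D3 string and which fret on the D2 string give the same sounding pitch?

19

D3 at fret 7 is D3 + 7 semitones = A3.
The open D2 string is 12 semitones below the open D3, so the same pitch on the D2 string lies at fret 7 + 12 = 19.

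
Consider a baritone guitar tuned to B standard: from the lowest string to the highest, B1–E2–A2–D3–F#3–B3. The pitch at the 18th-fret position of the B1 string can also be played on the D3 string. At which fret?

3

B1 at fret 18 is B1 + 18 semitones = F3.
The open D3 string is 15 semitones above the open B1, so the same pitch on the D3 string lies at fret 18 − 15 = 3.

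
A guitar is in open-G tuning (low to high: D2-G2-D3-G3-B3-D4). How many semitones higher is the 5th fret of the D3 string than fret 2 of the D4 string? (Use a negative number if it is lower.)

D3 at fret 5 → G3 (MIDI 55); D4 at fret 2 → E4 (MIDI 64).
55 − 64 = -9, so the two pitches are 9 semitones apart.

-9 semitones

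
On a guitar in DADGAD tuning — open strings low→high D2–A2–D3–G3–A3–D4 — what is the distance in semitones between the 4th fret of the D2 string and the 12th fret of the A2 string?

D2 at fret 4 → F#2 (MIDI 42); A2 at fret 12 → A3 (MIDI 57).
42 − 57 = -15, so the two pitches are 15 semitones apart, with A3 the higher.

15 semitones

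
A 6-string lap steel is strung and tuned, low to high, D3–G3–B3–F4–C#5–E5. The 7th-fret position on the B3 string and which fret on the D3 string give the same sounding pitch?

16

Fret 7 on B3 is MIDI 59 + 7 = 66 (F#4). On the D3 string (open MIDI 50), that pitch is 66 − 50 = fret 16.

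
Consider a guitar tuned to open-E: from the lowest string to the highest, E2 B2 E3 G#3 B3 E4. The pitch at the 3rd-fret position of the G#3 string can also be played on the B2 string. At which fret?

12

G#3 at fret 3 is G#3 + 3 semitones = B3.
The open B2 string is 9 semitones below the open G#3, so the same pitch on the B2 string lies at fret 3 + 9 = 12.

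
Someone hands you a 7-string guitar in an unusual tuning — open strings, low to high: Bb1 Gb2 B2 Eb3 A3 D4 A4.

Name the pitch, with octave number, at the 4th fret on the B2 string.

B2 is MIDI 47. Adding 4 gives 51, which is Eb3.
(Equivalently spelled D#3.)

Eb3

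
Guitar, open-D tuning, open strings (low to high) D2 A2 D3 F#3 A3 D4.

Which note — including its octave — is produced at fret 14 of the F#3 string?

G#4

F#3 is MIDI 54. Adding 14 gives 68, which is G#4.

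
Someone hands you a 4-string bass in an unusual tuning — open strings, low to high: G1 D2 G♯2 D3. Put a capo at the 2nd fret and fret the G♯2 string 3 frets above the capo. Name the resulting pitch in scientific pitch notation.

The capo raises the open G♯2 by 2 semitones to A♯2; fretting 3 more gives G♯2 + 2 + 3 = G♯2 + 5 semitones = C♯3.
(Also written D♭.)

C♯3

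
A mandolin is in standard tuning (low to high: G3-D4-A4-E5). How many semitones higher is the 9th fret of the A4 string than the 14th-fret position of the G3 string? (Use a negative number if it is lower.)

9 semitones

A4 at fret 9 → F#5 (MIDI 78); G3 at fret 14 → A4 (MIDI 69).
78 − 69 = 9, so the two pitches are 9 semitones apart.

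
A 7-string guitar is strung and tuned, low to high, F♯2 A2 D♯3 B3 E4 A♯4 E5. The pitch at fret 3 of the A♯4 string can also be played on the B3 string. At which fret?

Fret 3 on A♯4 is MIDI 70 + 3 = 73 (C♯5). On the B3 string (open MIDI 59), that pitch is 73 − 59 = fret 14.

14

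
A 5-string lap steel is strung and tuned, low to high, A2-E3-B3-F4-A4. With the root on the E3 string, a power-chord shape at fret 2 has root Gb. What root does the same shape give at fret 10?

Moving from fret 2 to fret 10 shifts the root by 8 semitones.
Gb up 8 semitones is D.

D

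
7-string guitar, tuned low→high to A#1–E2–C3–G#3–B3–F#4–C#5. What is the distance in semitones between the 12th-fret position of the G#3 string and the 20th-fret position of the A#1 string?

14 semitones

G#3 at fret 12 → G#4 (MIDI 68); A#1 at fret 20 → F#3 (MIDI 54).
68 − 54 = 14, so the two pitches are 14 semitones apart, with G#4 the higher.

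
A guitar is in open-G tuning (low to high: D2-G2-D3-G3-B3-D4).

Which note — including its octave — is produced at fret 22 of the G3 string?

Each fret is one semitone, so G3 + 22 = F5.

F5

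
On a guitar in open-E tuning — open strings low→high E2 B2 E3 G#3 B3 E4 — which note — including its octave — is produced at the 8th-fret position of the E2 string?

C3

Each fret is one semitone, so E2 + 8 = C3.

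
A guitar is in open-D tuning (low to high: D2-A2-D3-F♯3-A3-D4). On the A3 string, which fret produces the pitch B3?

B3 is 2 semitones above the open A3 (A–A#–B), so it sits at fret 2.

2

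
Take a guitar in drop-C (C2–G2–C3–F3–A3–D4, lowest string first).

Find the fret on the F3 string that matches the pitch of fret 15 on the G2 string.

G2 at fret 15 is G2 + 15 semitones = A#3.
The open F3 string is 10 semitones above the open G2, so the same pitch on the F3 string lies at fret 15 − 10 = 5.

5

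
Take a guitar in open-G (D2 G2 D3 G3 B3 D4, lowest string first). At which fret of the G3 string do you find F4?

F4 is 10 semitones above the open G3 (G–G#–A–A#–…–D#–E–F), so it sits at fret 10.

10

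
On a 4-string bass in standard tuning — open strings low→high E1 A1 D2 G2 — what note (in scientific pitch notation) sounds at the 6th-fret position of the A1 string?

D#2

The open A1 string plus 6 semitones: A–A#–B–C–C#–D–D#.
The walk passes from B into C once, so the octave number goes from 1 to 2.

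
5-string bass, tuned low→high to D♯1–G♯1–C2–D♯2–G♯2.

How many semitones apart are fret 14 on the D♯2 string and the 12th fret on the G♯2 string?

3 semitones

D♯2 at fret 14 → F3 (MIDI 53); G♯2 at fret 12 → G♯3 (MIDI 56).
53 − 56 = -3, so the two pitches are 3 semitones apart, with G♯3 the higher.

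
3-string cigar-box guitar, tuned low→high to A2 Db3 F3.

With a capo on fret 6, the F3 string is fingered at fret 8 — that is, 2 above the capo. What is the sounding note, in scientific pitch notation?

The capo raises the open F3 by 6 semitones to B3; fretting 2 more gives F3 + 6 + 2 = F3 + 8 semitones = Db4.

Db4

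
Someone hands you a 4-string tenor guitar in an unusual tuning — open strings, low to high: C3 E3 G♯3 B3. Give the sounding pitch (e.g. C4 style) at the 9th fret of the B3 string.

The open B3 string plus 9 semitones: B–C–C#–D–D#–E–F–F#–G–G#.
The walk passes from B into C once, so the octave number goes from 3 to 4.

G♯4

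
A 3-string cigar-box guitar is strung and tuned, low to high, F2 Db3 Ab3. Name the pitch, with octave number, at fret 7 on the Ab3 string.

Eb4

Ab3 is MIDI 56. Adding 7 gives 63, which is Eb4.
(Equivalently spelled D#4.)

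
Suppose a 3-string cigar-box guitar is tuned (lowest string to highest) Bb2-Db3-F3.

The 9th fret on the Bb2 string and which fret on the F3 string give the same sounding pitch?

Bb2 at fret 9 is Bb2 + 9 semitones = G3.
The open F3 string is 7 semitones above the open Bb2, so the same pitch on the F3 string lies at fret 9 − 7 = 2.

2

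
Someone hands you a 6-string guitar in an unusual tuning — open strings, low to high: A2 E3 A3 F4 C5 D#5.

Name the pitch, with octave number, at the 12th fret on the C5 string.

C6

C5 is MIDI 72. Adding 12 gives 84, which is C6.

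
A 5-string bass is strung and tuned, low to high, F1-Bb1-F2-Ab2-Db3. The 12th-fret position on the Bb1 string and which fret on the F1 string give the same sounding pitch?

17

Bb1 at fret 12 is Bb1 + 12 semitones = Bb2.
The open F1 string is 5 semitones below the open Bb1, so the same pitch on the F1 string lies at fret 12 + 5 = 17.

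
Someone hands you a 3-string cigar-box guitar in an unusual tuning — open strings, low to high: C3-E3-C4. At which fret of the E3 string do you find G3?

3

G3 is 3 semitones above the open E3 (E–F–F#–G), so it sits at fret 3.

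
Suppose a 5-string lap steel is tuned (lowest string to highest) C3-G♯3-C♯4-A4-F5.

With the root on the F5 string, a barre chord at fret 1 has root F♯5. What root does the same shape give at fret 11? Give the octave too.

E6

Moving from fret 1 to fret 11 shifts the root by 10 semitones.
F♯5 up 10 semitones is E6.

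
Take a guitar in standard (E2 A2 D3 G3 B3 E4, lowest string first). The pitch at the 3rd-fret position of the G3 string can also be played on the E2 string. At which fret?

18

G3 at fret 3 is G3 + 3 semitones = A#3.
The open E2 string is 15 semitones below the open G3, so the same pitch on the E2 string lies at fret 3 + 15 = 18.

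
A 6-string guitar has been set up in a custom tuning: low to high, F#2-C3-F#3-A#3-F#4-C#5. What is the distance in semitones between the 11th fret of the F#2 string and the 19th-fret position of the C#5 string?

39 semitones

F#2 at fret 11 → F3 (MIDI 53); C#5 at fret 19 → G#6 (MIDI 92).
53 − 92 = -39, so the two pitches are 39 semitones apart, with G#6 the higher.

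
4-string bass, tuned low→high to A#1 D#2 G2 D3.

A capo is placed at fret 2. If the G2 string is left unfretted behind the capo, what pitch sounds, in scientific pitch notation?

The capo raises the open G2 by 2 semitones to A2; fretting 0 more gives G2 + 2 + 0 = G2 + 2 semitones = A2.

A2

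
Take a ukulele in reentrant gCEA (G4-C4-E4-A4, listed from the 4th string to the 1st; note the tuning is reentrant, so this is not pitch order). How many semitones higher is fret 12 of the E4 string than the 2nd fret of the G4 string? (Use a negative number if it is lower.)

7 semitones

E4 at fret 12 → E5 (MIDI 76); G4 at fret 2 → A4 (MIDI 69).
76 − 69 = 7, so the two pitches are 7 semitones apart.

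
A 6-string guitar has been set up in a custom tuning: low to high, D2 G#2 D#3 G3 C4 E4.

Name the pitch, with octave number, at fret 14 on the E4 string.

F#5

The open E4 string plus 14 semitones: E–F–F#–G–…–E–F–F#.
The walk passes from B into C once, so the octave number goes from 4 to 5.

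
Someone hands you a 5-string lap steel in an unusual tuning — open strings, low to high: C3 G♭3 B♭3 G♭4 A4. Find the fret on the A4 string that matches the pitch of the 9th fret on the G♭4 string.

G♭4 at fret 9 is G♭4 + 9 semitones = E♭5.
The open A4 string is 3 semitones above the open G♭4, so the same pitch on the A4 string lies at fret 9 − 3 = 6.

6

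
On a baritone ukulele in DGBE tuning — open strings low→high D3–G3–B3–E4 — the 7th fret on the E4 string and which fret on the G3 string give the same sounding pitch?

E4 at fret 7 is E4 + 7 semitones = B4.
The open G3 string is 9 semitones below the open E4, so the same pitch on the G3 string lies at fret 7 + 9 = 16.

16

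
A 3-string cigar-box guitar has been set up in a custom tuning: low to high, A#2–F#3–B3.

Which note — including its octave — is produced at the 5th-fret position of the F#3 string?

B3

The open F#3 string plus 5 semitones: F#–G–G#–A–A#–B.
No B→C boundary is crossed, so the octave stays at 3.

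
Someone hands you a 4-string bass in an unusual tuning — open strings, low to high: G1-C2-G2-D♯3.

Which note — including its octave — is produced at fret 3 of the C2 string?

D♯2

The open C2 string plus 3 semitones: C–C#–D–D#.
No B→C boundary is crossed, so the octave stays at 2.
(Equivalently spelled E♭2.)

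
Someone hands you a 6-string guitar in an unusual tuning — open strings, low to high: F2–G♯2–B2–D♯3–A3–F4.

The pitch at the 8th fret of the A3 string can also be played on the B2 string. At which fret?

A3 at fret 8 is A3 + 8 semitones = F4.
The open B2 string is 10 semitones below the open A3, so the same pitch on the B2 string lies at fret 8 + 10 = 18.

18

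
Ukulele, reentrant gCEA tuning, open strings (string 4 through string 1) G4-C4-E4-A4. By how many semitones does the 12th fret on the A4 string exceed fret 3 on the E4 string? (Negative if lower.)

A4 at fret 12 → A5 (MIDI 81); E4 at fret 3 → G4 (MIDI 67).
81 − 67 = 14, so the two pitches are 14 semitones apart.

14 semitones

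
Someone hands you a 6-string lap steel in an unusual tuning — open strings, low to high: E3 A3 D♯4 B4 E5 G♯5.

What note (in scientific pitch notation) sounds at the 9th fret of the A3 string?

F♯4

The open A3 string plus 9 semitones: A–A#–B–C–C#–D–D#–E–F–F#.
The walk passes from B into C once, so the octave number goes from 3 to 4.
(Equivalently spelled G♭4.)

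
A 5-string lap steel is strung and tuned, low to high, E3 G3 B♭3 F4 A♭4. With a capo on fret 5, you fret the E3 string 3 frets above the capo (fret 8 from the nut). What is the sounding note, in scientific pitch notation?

The capo raises the open E3 by 5 semitones to A3; fretting 3 more gives E3 + 5 + 3 = E3 + 8 semitones = C4.

C4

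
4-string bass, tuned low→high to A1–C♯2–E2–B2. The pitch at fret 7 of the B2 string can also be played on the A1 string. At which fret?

21

Fret 7 on B2 is MIDI 47 + 7 = 54 (F♯3). On the A1 string (open MIDI 33), that pitch is 54 − 33 = fret 21.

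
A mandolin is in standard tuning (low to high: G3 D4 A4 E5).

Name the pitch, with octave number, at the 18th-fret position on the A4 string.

Each fret is one semitone, so A4 + 18 = D#6.
(Equivalently spelled Eb6.)

D#6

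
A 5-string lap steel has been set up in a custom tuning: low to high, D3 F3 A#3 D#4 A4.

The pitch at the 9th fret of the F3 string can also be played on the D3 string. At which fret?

Fret 9 on F3 is MIDI 53 + 9 = 62 (D4). On the D3 string (open MIDI 50), that pitch is 62 − 50 = fret 12.

12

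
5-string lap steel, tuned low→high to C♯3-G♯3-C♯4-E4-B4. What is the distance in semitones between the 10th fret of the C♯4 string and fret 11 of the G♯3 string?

4 semitones

C♯4 at fret 10 → B4 (MIDI 71); G♯3 at fret 11 → G4 (MIDI 67).
71 − 67 = 4, so the two pitches are 4 semitones apart, with B4 the higher.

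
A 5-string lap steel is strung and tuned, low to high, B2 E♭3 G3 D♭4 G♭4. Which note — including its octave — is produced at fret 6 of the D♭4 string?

The open D♭4 string plus 6 semitones: Db–D–Eb–E–F–Gb–G.
No B→C boundary is crossed, so the octave stays at 4.

G4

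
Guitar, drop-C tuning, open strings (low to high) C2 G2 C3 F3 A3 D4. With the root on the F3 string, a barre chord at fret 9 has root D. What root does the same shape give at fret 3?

Moving from fret 9 to fret 3 shifts the root by -6 semitones.
D down 6 semitones is G#.

G#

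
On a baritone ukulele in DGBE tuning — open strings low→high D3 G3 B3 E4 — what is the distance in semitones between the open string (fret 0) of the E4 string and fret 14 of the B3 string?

E4 at fret 0 → E4 (MIDI 64); B3 at fret 14 → C#5 (MIDI 73).
64 − 73 = -9, so the two pitches are 9 semitones apart, with C#5 the higher.

9 semitones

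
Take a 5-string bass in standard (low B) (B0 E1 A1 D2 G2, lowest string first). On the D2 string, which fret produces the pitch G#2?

6

G#2 is 6 semitones above the open D2 (D–D#–E–F–F#–G–G#), so it sits at fret 6.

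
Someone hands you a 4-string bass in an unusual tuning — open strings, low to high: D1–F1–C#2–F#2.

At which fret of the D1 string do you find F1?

3

F1 is 3 semitones above the open D1 (D–D#–E–F), so it sits at fret 3.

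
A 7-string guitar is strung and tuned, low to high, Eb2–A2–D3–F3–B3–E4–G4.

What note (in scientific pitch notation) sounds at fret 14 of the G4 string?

Each fret is one semitone, so G4 + 14 = A5.

A5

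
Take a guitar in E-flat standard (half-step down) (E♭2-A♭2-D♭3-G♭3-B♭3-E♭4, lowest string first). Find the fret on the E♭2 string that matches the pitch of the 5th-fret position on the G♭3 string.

Fret 5 on G♭3 is MIDI 54 + 5 = 59 (B3). On the E♭2 string (open MIDI 39), that pitch is 59 − 39 = fret 20.

20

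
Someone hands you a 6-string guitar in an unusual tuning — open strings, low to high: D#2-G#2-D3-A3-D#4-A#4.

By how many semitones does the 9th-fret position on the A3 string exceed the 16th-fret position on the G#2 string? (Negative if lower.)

6 semitones

A3 at fret 9 → F#4 (MIDI 66); G#2 at fret 16 → C4 (MIDI 60).
66 − 60 = 6, so the two pitches are 6 semitones apart.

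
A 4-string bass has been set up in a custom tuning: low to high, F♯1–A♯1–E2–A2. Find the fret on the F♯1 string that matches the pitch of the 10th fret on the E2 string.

Fret 10 on E2 is MIDI 40 + 10 = 50 (D3). On the F♯1 string (open MIDI 30), that pitch is 50 − 30 = fret 20.

20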